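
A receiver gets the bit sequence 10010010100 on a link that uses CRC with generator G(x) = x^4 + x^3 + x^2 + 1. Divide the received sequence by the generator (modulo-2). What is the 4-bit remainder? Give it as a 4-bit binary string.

Modulo-2 division of 10010010100 by 11101:
  pos 0: 10010 XOR 11101 = 01111
  pos 1: 11110 XOR 11101 = 00011
  pos 4: 11101 XOR 11101 = 00000
Remainder = 0000 (zero — the frame passes the CRC check).

0000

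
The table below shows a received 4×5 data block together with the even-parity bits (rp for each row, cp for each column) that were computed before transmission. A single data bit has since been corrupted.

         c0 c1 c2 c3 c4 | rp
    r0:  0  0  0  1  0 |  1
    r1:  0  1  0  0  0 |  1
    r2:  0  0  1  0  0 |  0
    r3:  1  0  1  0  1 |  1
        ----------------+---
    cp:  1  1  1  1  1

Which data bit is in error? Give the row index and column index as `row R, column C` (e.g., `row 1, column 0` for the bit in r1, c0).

row 2, column 2

Recompute each row's even parity and compare to rp:
  r0: data parity 1, sent rp 1 → ok
  r1: data parity 1, sent rp 1 → ok
  r2: data parity 1, sent rp 0 → mismatch
  r3: data parity 1, sent rp 1 → ok
Recompute each column's even parity and compare to cp:
  c0: data parity 1, sent cp 1 → ok
  c1: data parity 1, sent cp 1 → ok
  c2: data parity 0, sent cp 1 → mismatch
  c3: data parity 1, sent cp 1 → ok
  c4: data parity 1, sent cp 1 → ok
Exactly one row (r2) and one column (c2) fail → the flipped bit is at their intersection.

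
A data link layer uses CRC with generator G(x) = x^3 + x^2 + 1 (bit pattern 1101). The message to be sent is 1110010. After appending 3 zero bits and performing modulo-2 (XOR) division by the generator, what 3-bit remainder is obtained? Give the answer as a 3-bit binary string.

000

Append 3 zeros: 1110010000. Divide by 1101 (XOR where the leading bit is 1):
  pos 0: 1110 XOR 1101 = 0011
  pos 2: 1101 XOR 1101 = 0000
Remainder (last 3 bits) = 000. This is the CRC / FCS.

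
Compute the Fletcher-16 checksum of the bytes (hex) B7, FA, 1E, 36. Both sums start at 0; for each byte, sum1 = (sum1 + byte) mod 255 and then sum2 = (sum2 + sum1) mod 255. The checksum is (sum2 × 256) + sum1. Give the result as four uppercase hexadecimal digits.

4207

Running sums (mod 255):
  after byte 0 (B7): sum1=183, sum2=183
  after byte 1 (FA): sum1=178, sum2=106
  after byte 2 (1E): sum1=208, sum2=59
  after byte 3 (36): sum1=7, sum2=66
Checksum = sum2·256 + sum1 = 66·256 + 7 = 16903 = 0x4207.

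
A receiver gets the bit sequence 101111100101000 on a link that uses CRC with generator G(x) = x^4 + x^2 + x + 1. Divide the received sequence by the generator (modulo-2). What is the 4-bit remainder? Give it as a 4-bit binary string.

0000

Modulo-2 division of 101111100101000 by 10111:
  pos 0: 10111 XOR 10111 = 00000
  pos 5: 11001 XOR 10111 = 01110
  pos 6: 11100 XOR 10111 = 01011
  pos 7: 10111 XOR 10111 = 00000
Remainder = 0000 (zero — the frame passes the CRC check).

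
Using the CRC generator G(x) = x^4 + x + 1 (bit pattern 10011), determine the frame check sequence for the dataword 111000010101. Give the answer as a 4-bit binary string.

1111

Append 4 zeros: 1110000101010000. Divide by 10011 (XOR where the leading bit is 1):
  pos 0: 11100 XOR 10011 = 01111
  pos 1: 11110 XOR 10011 = 01101
  pos 2: 11010 XOR 10011 = 01001
  pos 3: 10011 XOR 10011 = 00000
  pos 9: 10100 XOR 10011 = 00111
  pos 11: 11100 XOR 10011 = 01111
Remainder (last 4 bits) = 1111. This is the CRC / FCS.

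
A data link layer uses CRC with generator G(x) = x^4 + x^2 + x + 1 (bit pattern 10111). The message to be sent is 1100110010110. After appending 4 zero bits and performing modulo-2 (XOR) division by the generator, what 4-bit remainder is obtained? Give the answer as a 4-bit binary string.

1000

Append 4 zeros: 11001100101100000. Divide by 10111 (XOR where the leading bit is 1):
  pos 0: 11001 XOR 10111 = 01110
  pos 1: 11101 XOR 10111 = 01010
  pos 2: 10100 XOR 10111 = 00011
  pos 5: 11010 XOR 10111 = 01101
  pos 6: 11011 XOR 10111 = 01100
  pos 7: 11001 XOR 10111 = 01110
  pos 8: 11100 XOR 10111 = 01011
  pos 9: 10110 XOR 10111 = 00001
Remainder (last 4 bits) = 1000. This is the CRC / FCS.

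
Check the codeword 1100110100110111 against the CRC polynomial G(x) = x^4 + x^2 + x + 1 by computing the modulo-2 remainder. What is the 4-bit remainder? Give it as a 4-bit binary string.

0000

Modulo-2 division of 1100110100110111 by 10111:
  pos 0: 11001 XOR 10111 = 01110
  pos 1: 11101 XOR 10111 = 01010
  pos 2: 10100 XOR 10111 = 00011
  pos 5: 11100 XOR 10111 = 01011
  pos 6: 10111 XOR 10111 = 00000
  pos 11: 10111 XOR 10111 = 00000
Remainder = 0000 (zero — the frame passes the CRC check).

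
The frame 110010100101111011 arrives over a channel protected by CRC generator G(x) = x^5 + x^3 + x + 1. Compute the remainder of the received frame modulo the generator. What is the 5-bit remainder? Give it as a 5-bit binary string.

Modulo-2 division of 110010100101111011 by 101011:
  pos 0: 110010 XOR 101011 = 011001
  pos 1: 110011 XOR 101011 = 011000
  pos 2: 110000 XOR 101011 = 011011
  pos 3: 110110 XOR 101011 = 011101
  pos 4: 111011 XOR 101011 = 010000
  pos 5: 100000 XOR 101011 = 001011
  pos 7: 101111 XOR 101011 = 000100
  pos 10: 100110 XOR 101011 = 001101
  pos 12: 110111 XOR 101011 = 011100
Remainder = 11100 (nonzero — an error is detected).

11100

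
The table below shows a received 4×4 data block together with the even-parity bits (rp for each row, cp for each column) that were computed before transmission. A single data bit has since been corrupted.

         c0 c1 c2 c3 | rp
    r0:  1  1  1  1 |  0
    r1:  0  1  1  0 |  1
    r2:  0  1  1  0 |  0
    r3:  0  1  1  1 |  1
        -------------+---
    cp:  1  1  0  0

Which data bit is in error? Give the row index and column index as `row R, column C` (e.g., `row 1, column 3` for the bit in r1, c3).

row 1, column 1

Recompute each row's even parity and compare to rp:
  r0: data parity 0, sent rp 0 → ok
  r1: data parity 0, sent rp 1 → mismatch
  r2: data parity 0, sent rp 0 → ok
  r3: data parity 1, sent rp 1 → ok
Recompute each column's even parity and compare to cp:
  c0: data parity 1, sent cp 1 → ok
  c1: data parity 0, sent cp 1 → mismatch
  c2: data parity 0, sent cp 0 → ok
  c3: data parity 0, sent cp 0 → ok
Exactly one row (r1) and one column (c1) fail → the flipped bit is at their intersection.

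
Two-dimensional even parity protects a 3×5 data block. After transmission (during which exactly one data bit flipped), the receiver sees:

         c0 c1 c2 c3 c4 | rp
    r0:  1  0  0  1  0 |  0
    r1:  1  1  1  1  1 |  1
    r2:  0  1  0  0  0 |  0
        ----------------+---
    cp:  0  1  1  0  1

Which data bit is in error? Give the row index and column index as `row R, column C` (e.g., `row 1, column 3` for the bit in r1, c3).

row 2, column 1

Recompute each row's even parity and compare to rp:
  r0: data parity 0, sent rp 0 → ok
  r1: data parity 1, sent rp 1 → ok
  r2: data parity 1, sent rp 0 → mismatch
Recompute each column's even parity and compare to cp:
  c0: data parity 0, sent cp 0 → ok
  c1: data parity 0, sent cp 1 → mismatch
  c2: data parity 1, sent cp 1 → ok
  c3: data parity 0, sent cp 0 → ok
  c4: data parity 1, sent cp 1 → ok
Exactly one row (r2) and one column (c1) fail → the flipped bit is at their intersection.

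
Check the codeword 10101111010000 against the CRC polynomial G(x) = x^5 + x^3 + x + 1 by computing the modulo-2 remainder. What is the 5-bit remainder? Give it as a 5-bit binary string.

00001

Modulo-2 division of 10101111010000 by 101011:
  pos 0: 101011 XOR 101011 = 000000
  pos 6: 110100 XOR 101011 = 011111
  pos 7: 111110 XOR 101011 = 010101
  pos 8: 101010 XOR 101011 = 000001
Remainder = 00001 (nonzero — an error is detected).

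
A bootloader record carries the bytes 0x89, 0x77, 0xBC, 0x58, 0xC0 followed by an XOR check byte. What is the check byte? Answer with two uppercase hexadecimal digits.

DA

XOR the bytes together:
  start with 0x89
  0x89 ⊕ 0x77 = 0xFE
  0xFE ⊕ 0xBC = 0x42
  0x42 ⊕ 0x58 = 0x1A
  0x1A ⊕ 0xC0 = 0xDA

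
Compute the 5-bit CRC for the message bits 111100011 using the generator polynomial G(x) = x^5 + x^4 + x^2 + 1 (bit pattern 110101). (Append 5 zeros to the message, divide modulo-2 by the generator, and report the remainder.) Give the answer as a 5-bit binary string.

Append 5 zeros: 11110001100000. Divide by 110101 (XOR where the leading bit is 1):
  pos 0: 111100 XOR 110101 = 001001
  pos 2: 100101 XOR 110101 = 010000
  pos 3: 100001 XOR 110101 = 010100
  pos 4: 101000 XOR 110101 = 011101
  pos 5: 111010 XOR 110101 = 001111
  pos 7: 111100 XOR 110101 = 001001
Remainder (last 5 bits) = 10010. This is the CRC / FCS.

10010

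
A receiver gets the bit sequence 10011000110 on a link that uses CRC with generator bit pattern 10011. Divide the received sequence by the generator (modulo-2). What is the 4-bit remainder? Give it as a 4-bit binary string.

0110

Modulo-2 division of 10011000110 by 10011:
  pos 0: 10011 XOR 10011 = 00000
Remainder = 0110 (nonzero — an error is detected).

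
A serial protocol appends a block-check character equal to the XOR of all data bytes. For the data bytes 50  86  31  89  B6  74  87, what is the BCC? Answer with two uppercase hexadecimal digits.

XOR the bytes together:
  start with 0x50
  0x50 ⊕ 0x86 = 0xD6
  0xD6 ⊕ 0x31 = 0xE7
  0xE7 ⊕ 0x89 = 0x6E
  0x6E ⊕ 0xB6 = 0xD8
  0xD8 ⊕ 0x74 = 0xAC
  0xAC ⊕ 0x87 = 0x2B

2B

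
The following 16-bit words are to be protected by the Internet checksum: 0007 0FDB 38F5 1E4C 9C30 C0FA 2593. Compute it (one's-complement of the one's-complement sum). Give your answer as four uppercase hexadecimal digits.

161E

One's-complement addition (fold any carry out of bit 15 back into bit 0):
  0x0007 + 0x0FDB = 0x00FE2
  0x0FE2 + 0x38F5 = 0x048D7
  0x48D7 + 0x1E4C = 0x06723
  0x6723 + 0x9C30 = 0x10353 → wrap carry → 0x0354
  0x0354 + 0xC0FA = 0x0C44E
  0xC44E + 0x2593 = 0x0E9E1
One's-complement sum = 0xE9E1.
Checksum = ~0xE9E1 & 0xFFFF = 0x161E.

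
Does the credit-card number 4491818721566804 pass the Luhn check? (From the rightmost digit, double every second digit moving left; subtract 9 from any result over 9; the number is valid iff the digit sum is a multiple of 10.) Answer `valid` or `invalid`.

invalid

From the right, keep odd positions and double even positions (subtract 9 from any doubled value over 9):
  doubled (positions 2,4,...): 0 3 1 4 7 7 9 8 → sum 39
  kept (positions 1,3,...): 4 8 6 1 7 1 1 4 → sum 32
Total = 71.
71 mod 10 = 1, so the number is invalid.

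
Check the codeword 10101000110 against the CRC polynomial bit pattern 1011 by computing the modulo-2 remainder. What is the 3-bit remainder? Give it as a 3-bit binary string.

Modulo-2 division of 10101000110 by 1011:
  pos 0: 1010 XOR 1011 = 0001
  pos 3: 1100 XOR 1011 = 0111
  pos 4: 1110 XOR 1011 = 0101
  pos 5: 1011 XOR 1011 = 0000
Remainder = 010 (nonzero — an error is detected).

010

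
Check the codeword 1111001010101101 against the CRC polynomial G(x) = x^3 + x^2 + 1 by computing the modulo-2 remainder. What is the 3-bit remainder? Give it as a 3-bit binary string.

Modulo-2 division of 1111001010101101 by 1101:
  pos 0: 1111 XOR 1101 = 0010
  pos 2: 1000 XOR 1101 = 0101
  pos 3: 1011 XOR 1101 = 0110
  pos 4: 1100 XOR 1101 = 0001
  pos 7: 1101 XOR 1101 = 0000
  pos 12: 1101 XOR 1101 = 0000
Remainder = 000 (zero — the frame passes the CRC check).

000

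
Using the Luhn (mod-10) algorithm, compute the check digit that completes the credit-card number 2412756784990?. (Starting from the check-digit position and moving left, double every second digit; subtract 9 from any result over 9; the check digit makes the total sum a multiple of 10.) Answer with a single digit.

Partial digits right→left: 0 9 9 4 8 7 6 5 7 2 1 4 2
Double every second digit counting from the check-digit position (so the 1st, 3rd, 5th, ... of the partial from the right).
  doubled (with −9 where >9): 0 9 7 3 5 2 4 → sum 30
  kept as-is: 9 4 7 5 2 4 → sum 31
Total = 30 + 31 = 61.
Check digit = (10 − (61 mod 10)) mod 10 = 9.

9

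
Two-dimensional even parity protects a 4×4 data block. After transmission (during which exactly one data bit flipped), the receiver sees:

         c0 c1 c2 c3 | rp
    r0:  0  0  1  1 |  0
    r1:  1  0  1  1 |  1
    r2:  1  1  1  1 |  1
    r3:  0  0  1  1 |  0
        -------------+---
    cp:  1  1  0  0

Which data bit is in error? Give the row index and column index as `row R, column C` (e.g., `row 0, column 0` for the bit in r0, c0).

Recompute each row's even parity and compare to rp:
  r0: data parity 0, sent rp 0 → ok
  r1: data parity 1, sent rp 1 → ok
  r2: data parity 0, sent rp 1 → mismatch
  r3: data parity 0, sent rp 0 → ok
Recompute each column's even parity and compare to cp:
  c0: data parity 0, sent cp 1 → mismatch
  c1: data parity 1, sent cp 1 → ok
  c2: data parity 0, sent cp 0 → ok
  c3: data parity 0, sent cp 0 → ok
Exactly one row (r2) and one column (c0) fail → the flipped bit is at their intersection.

row 2, column 0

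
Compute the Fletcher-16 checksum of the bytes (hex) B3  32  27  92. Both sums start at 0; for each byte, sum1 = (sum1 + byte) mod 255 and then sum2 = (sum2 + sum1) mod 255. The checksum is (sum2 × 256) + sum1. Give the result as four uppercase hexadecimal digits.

Running sums (mod 255):
  after byte 0 (B3): sum1=179, sum2=179
  after byte 1 (32): sum1=229, sum2=153
  after byte 2 (27): sum1=13, sum2=166
  after byte 3 (92): sum1=159, sum2=70
Checksum = sum2·256 + sum1 = 70·256 + 159 = 18079 = 0x469F.

469F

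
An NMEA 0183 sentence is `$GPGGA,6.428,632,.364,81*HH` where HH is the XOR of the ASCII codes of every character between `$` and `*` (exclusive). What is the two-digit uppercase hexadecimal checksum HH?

XOR the ASCII codes of the payload characters:
  'G' = 0x47 → acc = 0x47
  'P' = 0x50 → acc = 0x17
  'G' = 0x47 → acc = 0x50
  'G' = 0x47 → acc = 0x17
  'A' = 0x41 → acc = 0x56
  ',' = 0x2C → acc = 0x7A
  '6' = 0x36 → acc = 0x4C
  '.' = 0x2E → acc = 0x62
  '4' = 0x34 → acc = 0x56
  '2' = 0x32 → acc = 0x64
  '8' = 0x38 → acc = 0x5C
  ',' = 0x2C → acc = 0x70
  '6' = 0x36 → acc = 0x46
  '3' = 0x33 → acc = 0x75
  '2' = 0x32 → acc = 0x47
  ',' = 0x2C → acc = 0x6B
  '.' = 0x2E → acc = 0x45
  '3' = 0x33 → acc = 0x76
  '6' = 0x36 → acc = 0x40
  '4' = 0x34 → acc = 0x74
  ',' = 0x2C → acc = 0x58
  '8' = 0x38 → acc = 0x60
  '1' = 0x31 → acc = 0x51
Checksum = 0x51.

51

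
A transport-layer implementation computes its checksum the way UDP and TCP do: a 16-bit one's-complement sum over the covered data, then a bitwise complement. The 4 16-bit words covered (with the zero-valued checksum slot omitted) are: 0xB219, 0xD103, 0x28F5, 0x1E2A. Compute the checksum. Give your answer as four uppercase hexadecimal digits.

One's-complement addition (fold any carry out of bit 15 back into bit 0):
  0xB219 + 0xD103 = 0x1831C → wrap carry → 0x831D
  0x831D + 0x28F5 = 0x0AC12
  0xAC12 + 0x1E2A = 0x0CA3C
One's-complement sum = 0xCA3C.
Checksum = ~0xCA3C & 0xFFFF = 0x35C3.

35C3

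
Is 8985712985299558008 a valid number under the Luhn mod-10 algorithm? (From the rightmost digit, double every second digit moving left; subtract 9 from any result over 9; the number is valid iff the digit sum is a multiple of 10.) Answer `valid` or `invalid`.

From the right, keep odd positions and double even positions (subtract 9 from any doubled value over 9):
  doubled (positions 2,4,...): 0 7 1 9 1 9 2 1 9 → sum 39
  kept (positions 1,3,...): 8 0 5 9 2 8 2 7 8 8 → sum 57
Total = 96.
96 mod 10 = 6, so the number is invalid.

invalid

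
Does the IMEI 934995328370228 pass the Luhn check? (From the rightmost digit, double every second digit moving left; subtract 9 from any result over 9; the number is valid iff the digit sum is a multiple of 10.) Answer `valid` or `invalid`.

valid

From the right, keep odd positions and double even positions (subtract 9 from any doubled value over 9):
  doubled (positions 2,4,...): 4 0 6 4 1 9 6 → sum 30
  kept (positions 1,3,...): 8 2 7 8 3 9 4 9 → sum 50
Total = 80.
80 mod 10 = 0, so the number is valid.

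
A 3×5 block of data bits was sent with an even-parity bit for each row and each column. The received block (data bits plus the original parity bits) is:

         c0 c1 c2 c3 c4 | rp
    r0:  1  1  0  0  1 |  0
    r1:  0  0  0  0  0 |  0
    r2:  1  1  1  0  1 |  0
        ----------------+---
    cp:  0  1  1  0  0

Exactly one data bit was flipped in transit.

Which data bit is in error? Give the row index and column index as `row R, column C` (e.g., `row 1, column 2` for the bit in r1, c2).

row 0, column 1

Recompute each row's even parity and compare to rp:
  r0: data parity 1, sent rp 0 → mismatch
  r1: data parity 0, sent rp 0 → ok
  r2: data parity 0, sent rp 0 → ok
Recompute each column's even parity and compare to cp:
  c0: data parity 0, sent cp 0 → ok
  c1: data parity 0, sent cp 1 → mismatch
  c2: data parity 1, sent cp 1 → ok
  c3: data parity 0, sent cp 0 → ok
  c4: data parity 0, sent cp 0 → ok
Exactly one row (r0) and one column (c1) fail → the flipped bit is at their intersection.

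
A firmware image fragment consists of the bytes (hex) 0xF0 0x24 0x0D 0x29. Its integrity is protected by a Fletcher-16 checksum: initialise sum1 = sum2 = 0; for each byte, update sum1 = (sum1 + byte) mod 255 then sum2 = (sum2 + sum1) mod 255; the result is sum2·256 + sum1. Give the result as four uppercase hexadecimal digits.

734B

Running sums (mod 255):
  after byte 0 (0xF0): sum1=240, sum2=240
  after byte 1 (0x24): sum1=21, sum2=6
  after byte 2 (0x0D): sum1=34, sum2=40
  after byte 3 (0x29): sum1=75, sum2=115
Checksum = sum2·256 + sum1 = 115·256 + 75 = 29515 = 0x734B.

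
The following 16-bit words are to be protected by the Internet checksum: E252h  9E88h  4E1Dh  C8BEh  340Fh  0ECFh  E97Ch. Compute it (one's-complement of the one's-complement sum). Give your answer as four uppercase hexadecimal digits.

3BED

One's-complement addition (fold any carry out of bit 15 back into bit 0):
  0xE252 + 0x9E88 = 0x180DA → wrap carry → 0x80DB
  0x80DB + 0x4E1D = 0x0CEF8
  0xCEF8 + 0xC8BE = 0x197B6 → wrap carry → 0x97B7
  0x97B7 + 0x340F = 0x0CBC6
  0xCBC6 + 0x0ECF = 0x0DA95
  0xDA95 + 0xE97C = 0x1C411 → wrap carry → 0xC412
One's-complement sum = 0xC412.
Checksum = ~0xC412 & 0xFFFF = 0x3BED.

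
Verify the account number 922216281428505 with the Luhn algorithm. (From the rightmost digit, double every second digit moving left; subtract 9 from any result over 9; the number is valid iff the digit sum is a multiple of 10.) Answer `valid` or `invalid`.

From the right, keep odd positions and double even positions (subtract 9 from any doubled value over 9):
  doubled (positions 2,4,...): 0 7 8 7 3 4 4 → sum 33
  kept (positions 1,3,...): 5 5 2 1 2 1 2 9 → sum 27
Total = 60.
60 mod 10 = 0, so the number is valid.

valid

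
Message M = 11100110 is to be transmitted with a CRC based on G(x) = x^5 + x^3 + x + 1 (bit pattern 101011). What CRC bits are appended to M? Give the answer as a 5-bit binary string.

Append 5 zeros: 1110011000000. Divide by 101011 (XOR where the leading bit is 1):
  pos 0: 111001 XOR 101011 = 010010
  pos 1: 100101 XOR 101011 = 001110
  pos 3: 111000 XOR 101011 = 010011
  pos 4: 100110 XOR 101011 = 001101
  pos 6: 110100 XOR 101011 = 011111
  pos 7: 111110 XOR 101011 = 010101
Remainder (last 5 bits) = 10101. This is the CRC / FCS.

10101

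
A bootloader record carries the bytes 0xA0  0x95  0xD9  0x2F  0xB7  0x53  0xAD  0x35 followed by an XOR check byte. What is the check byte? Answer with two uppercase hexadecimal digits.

BF

XOR the bytes together:
  start with 0xA0
  0xA0 ⊕ 0x95 = 0x35
  0x35 ⊕ 0xD9 = 0xEC
  0xEC ⊕ 0x2F = 0xC3
  0xC3 ⊕ 0xB7 = 0x74
  0x74 ⊕ 0x53 = 0x27
  0x27 ⊕ 0xAD = 0x8A
  0x8A ⊕ 0x35 = 0xBF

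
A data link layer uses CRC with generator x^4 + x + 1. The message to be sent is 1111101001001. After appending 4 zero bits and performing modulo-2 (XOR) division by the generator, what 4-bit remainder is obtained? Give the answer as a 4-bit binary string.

0111

Append 4 zeros: 11111010010010000. Divide by 10011 (XOR where the leading bit is 1):
  pos 0: 11111 XOR 10011 = 01100
  pos 1: 11000 XOR 10011 = 01011
  pos 2: 10111 XOR 10011 = 00100
  pos 4: 10000 XOR 10011 = 00011
  pos 7: 11100 XOR 10011 = 01111
  pos 8: 11111 XOR 10011 = 01100
  pos 9: 11000 XOR 10011 = 01011
  pos 10: 10110 XOR 10011 = 00101
  pos 12: 10100 XOR 10011 = 00111
Remainder (last 4 bits) = 0111. This is the CRC / FCS.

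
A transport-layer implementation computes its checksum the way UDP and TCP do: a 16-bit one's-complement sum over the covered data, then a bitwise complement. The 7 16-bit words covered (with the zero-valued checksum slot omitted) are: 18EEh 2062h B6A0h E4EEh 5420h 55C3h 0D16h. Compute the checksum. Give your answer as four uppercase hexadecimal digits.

One's-complement addition (fold any carry out of bit 15 back into bit 0):
  0x18EE + 0x2062 = 0x03950
  0x3950 + 0xB6A0 = 0x0EFF0
  0xEFF0 + 0xE4EE = 0x1D4DE → wrap carry → 0xD4DF
  0xD4DF + 0x5420 = 0x128FF → wrap carry → 0x2900
  0x2900 + 0x55C3 = 0x07EC3
  0x7EC3 + 0x0D16 = 0x08BD9
One's-complement sum = 0x8BD9.
Checksum = ~0x8BD9 & 0xFFFF = 0x7426.

7426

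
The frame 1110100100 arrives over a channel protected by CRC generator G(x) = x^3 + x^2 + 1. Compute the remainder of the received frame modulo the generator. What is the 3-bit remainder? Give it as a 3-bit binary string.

000

Modulo-2 division of 1110100100 by 1101:
  pos 0: 1110 XOR 1101 = 0011
  pos 2: 1110 XOR 1101 = 0011
  pos 4: 1101 XOR 1101 = 0000
Remainder = 000 (zero — the frame passes the CRC check).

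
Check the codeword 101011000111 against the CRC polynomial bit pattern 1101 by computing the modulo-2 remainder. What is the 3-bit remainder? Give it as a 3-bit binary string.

Modulo-2 division of 101011000111 by 1101:
  pos 0: 1010 XOR 1101 = 0111
  pos 1: 1111 XOR 1101 = 0010
  pos 3: 1010 XOR 1101 = 0111
  pos 4: 1110 XOR 1101 = 0011
  pos 6: 1101 XOR 1101 = 0000
Remainder = 011 (nonzero — an error is detected).

011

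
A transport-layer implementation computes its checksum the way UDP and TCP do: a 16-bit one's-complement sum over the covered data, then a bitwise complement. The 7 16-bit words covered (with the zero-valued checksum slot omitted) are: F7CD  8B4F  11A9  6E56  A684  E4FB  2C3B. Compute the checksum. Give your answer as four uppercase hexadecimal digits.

One's-complement addition (fold any carry out of bit 15 back into bit 0):
  0xF7CD + 0x8B4F = 0x1831C → wrap carry → 0x831D
  0x831D + 0x11A9 = 0x094C6
  0x94C6 + 0x6E56 = 0x1031C → wrap carry → 0x031D
  0x031D + 0xA684 = 0x0A9A1
  0xA9A1 + 0xE4FB = 0x18E9C → wrap carry → 0x8E9D
  0x8E9D + 0x2C3B = 0x0BAD8
One's-complement sum = 0xBAD8.
Checksum = ~0xBAD8 & 0xFFFF = 0x4527.

4527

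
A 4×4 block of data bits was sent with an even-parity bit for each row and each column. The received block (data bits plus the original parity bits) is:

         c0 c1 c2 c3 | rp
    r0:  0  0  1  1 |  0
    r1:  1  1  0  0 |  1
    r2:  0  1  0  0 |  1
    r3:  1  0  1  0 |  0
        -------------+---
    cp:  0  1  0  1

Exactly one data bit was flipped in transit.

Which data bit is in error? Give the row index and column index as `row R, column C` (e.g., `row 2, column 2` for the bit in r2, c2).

row 1, column 1

Recompute each row's even parity and compare to rp:
  r0: data parity 0, sent rp 0 → ok
  r1: data parity 0, sent rp 1 → mismatch
  r2: data parity 1, sent rp 1 → ok
  r3: data parity 0, sent rp 0 → ok
Recompute each column's even parity and compare to cp:
  c0: data parity 0, sent cp 0 → ok
  c1: data parity 0, sent cp 1 → mismatch
  c2: data parity 0, sent cp 0 → ok
  c3: data parity 1, sent cp 1 → ok
Exactly one row (r1) and one column (c1) fail → the flipped bit is at their intersection.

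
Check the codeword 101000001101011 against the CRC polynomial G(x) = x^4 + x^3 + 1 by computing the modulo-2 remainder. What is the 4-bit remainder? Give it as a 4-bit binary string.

Modulo-2 division of 101000001101011 by 11001:
  pos 0: 10100 XOR 11001 = 01101
  pos 1: 11010 XOR 11001 = 00011
  pos 4: 11001 XOR 11001 = 00000
  pos 9: 10101 XOR 11001 = 01100
  pos 10: 11001 XOR 11001 = 00000
Remainder = 0000 (zero — the frame passes the CRC check).

0000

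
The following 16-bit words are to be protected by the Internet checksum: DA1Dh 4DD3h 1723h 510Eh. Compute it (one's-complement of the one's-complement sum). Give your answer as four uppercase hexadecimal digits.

One's-complement addition (fold any carry out of bit 15 back into bit 0):
  0xDA1D + 0x4DD3 = 0x127F0 → wrap carry → 0x27F1
  0x27F1 + 0x1723 = 0x03F14
  0x3F14 + 0x510E = 0x09022
One's-complement sum = 0x9022.
Checksum = ~0x9022 & 0xFFFF = 0x6FDD.

6FDD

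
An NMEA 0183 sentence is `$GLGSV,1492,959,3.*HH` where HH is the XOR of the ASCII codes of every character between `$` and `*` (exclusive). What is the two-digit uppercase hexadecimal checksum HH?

XOR the ASCII codes of the payload characters:
  'G' = 0x47 → acc = 0x47
  'L' = 0x4C → acc = 0x0B
  'G' = 0x47 → acc = 0x4C
  'S' = 0x53 → acc = 0x1F
  'V' = 0x56 → acc = 0x49
  ',' = 0x2C → acc = 0x65
  '1' = 0x31 → acc = 0x54
  '4' = 0x34 → acc = 0x60
  '9' = 0x39 → acc = 0x59
  '2' = 0x32 → acc = 0x6B
  ',' = 0x2C → acc = 0x47
  '9' = 0x39 → acc = 0x7E
  '5' = 0x35 → acc = 0x4B
  '9' = 0x39 → acc = 0x72
  ',' = 0x2C → acc = 0x5E
  '3' = 0x33 → acc = 0x6D
  '.' = 0x2E → acc = 0x43
Checksum = 0x43.

43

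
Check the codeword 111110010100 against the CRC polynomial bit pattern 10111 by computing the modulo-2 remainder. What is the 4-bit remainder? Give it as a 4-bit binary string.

1011

Modulo-2 division of 111110010100 by 10111:
  pos 0: 11111 XOR 10111 = 01000
  pos 1: 10000 XOR 10111 = 00111
  pos 3: 11101 XOR 10111 = 01010
  pos 4: 10100 XOR 10111 = 00011
  pos 7: 11100 XOR 10111 = 01011
Remainder = 1011 (nonzero — an error is detected).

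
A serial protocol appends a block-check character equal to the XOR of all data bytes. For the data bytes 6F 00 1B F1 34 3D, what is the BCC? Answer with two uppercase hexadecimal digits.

XOR the bytes together:
  start with 0x6F
  0x6F ⊕ 0x00 = 0x6F
  0x6F ⊕ 0x1B = 0x74
  0x74 ⊕ 0xF1 = 0x85
  0x85 ⊕ 0x34 = 0xB1
  0xB1 ⊕ 0x3D = 0x8C

8C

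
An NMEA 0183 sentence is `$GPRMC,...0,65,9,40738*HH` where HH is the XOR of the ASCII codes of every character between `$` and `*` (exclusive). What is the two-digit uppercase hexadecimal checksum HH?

57

XOR the ASCII codes of the payload characters:
  'G' = 0x47 → acc = 0x47
  'P' = 0x50 → acc = 0x17
  'R' = 0x52 → acc = 0x45
  'M' = 0x4D → acc = 0x08
  'C' = 0x43 → acc = 0x4B
  ',' = 0x2C → acc = 0x67
  '.' = 0x2E → acc = 0x49
  '.' = 0x2E → acc = 0x67
  '.' = 0x2E → acc = 0x49
  '0' = 0x30 → acc = 0x79
  ',' = 0x2C → acc = 0x55
  '6' = 0x36 → acc = 0x63
  '5' = 0x35 → acc = 0x56
  ',' = 0x2C → acc = 0x7A
  '9' = 0x39 → acc = 0x43
  ',' = 0x2C → acc = 0x6F
  '4' = 0x34 → acc = 0x5B
  '0' = 0x30 → acc = 0x6B
  '7' = 0x37 → acc = 0x5C
  '3' = 0x33 → acc = 0x6F
  '8' = 0x38 → acc = 0x57
Checksum = 0x57.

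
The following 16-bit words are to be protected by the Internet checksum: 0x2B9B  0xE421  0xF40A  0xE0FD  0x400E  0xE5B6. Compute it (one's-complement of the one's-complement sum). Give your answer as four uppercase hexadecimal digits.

One's-complement addition (fold any carry out of bit 15 back into bit 0):
  0x2B9B + 0xE421 = 0x10FBC → wrap carry → 0x0FBD
  0x0FBD + 0xF40A = 0x103C7 → wrap carry → 0x03C8
  0x03C8 + 0xE0FD = 0x0E4C5
  0xE4C5 + 0x400E = 0x124D3 → wrap carry → 0x24D4
  0x24D4 + 0xE5B6 = 0x10A8A → wrap carry → 0x0A8B
One's-complement sum = 0x0A8B.
Checksum = ~0x0A8B & 0xFFFF = 0xF574.

F574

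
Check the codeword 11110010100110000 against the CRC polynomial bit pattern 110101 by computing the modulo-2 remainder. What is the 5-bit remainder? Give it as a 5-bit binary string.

00000

Modulo-2 division of 11110010100110000 by 110101:
  pos 0: 111100 XOR 110101 = 001001
  pos 2: 100110 XOR 110101 = 010011
  pos 3: 100111 XOR 110101 = 010010
  pos 4: 100100 XOR 110101 = 010001
  pos 5: 100010 XOR 110101 = 010111
  pos 6: 101111 XOR 110101 = 011010
  pos 7: 110101 XOR 110101 = 000000
Remainder = 00000 (zero — the frame passes the CRC check).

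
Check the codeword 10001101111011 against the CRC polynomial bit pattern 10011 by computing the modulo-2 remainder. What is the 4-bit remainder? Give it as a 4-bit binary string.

0000

Modulo-2 division of 10001101111011 by 10011:
  pos 0: 10001 XOR 10011 = 00010
  pos 3: 10101 XOR 10011 = 00110
  pos 5: 11011 XOR 10011 = 01000
  pos 6: 10001 XOR 10011 = 00010
  pos 9: 10011 XOR 10011 = 00000
Remainder = 0000 (zero — the frame passes the CRC check).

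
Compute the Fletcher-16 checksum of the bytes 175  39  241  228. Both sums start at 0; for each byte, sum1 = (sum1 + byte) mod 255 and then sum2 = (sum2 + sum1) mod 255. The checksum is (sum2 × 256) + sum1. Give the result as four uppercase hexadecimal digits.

Running sums (mod 255):
  after byte 0 (175): sum1=175, sum2=175
  after byte 1 (39): sum1=214, sum2=134
  after byte 2 (241): sum1=200, sum2=79
  after byte 3 (228): sum1=173, sum2=252
Checksum = sum2·256 + sum1 = 252·256 + 173 = 64685 = 0xFCAD.

FCAD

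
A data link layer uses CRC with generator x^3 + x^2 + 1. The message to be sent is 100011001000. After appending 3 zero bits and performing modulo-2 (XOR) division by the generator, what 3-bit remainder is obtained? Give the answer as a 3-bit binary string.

110

Append 3 zeros: 100011001000000. Divide by 1101 (XOR where the leading bit is 1):
  pos 0: 1000 XOR 1101 = 0101
  pos 1: 1011 XOR 1101 = 0110
  pos 2: 1101 XOR 1101 = 0000
  pos 8: 1000 XOR 1101 = 0101
  pos 9: 1010 XOR 1101 = 0111
  pos 10: 1110 XOR 1101 = 0011
Remainder (last 3 bits) = 110. This is the CRC / FCS.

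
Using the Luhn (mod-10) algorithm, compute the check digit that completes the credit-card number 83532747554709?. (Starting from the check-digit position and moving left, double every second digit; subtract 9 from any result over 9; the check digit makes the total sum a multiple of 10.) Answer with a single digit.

Partial digits right→left: 9 0 7 4 5 5 7 4 7 2 3 5 3 8
Double every second digit counting from the check-digit position (so the 1st, 3rd, 5th, ... of the partial from the right).
  doubled (with −9 where >9): 9 5 1 5 5 6 6 → sum 37
  kept as-is: 0 4 5 4 2 5 8 → sum 28
Total = 37 + 28 = 65.
Check digit = (10 − (65 mod 10)) mod 10 = 5.

5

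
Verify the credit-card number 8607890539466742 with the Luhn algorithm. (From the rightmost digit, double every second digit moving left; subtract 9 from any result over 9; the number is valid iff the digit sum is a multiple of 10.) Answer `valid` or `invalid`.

From the right, keep odd positions and double even positions (subtract 9 from any doubled value over 9):
  doubled (positions 2,4,...): 8 3 8 6 0 7 0 7 → sum 39
  kept (positions 1,3,...): 2 7 6 9 5 9 7 6 → sum 51
Total = 90.
90 mod 10 = 0, so the number is valid.

valid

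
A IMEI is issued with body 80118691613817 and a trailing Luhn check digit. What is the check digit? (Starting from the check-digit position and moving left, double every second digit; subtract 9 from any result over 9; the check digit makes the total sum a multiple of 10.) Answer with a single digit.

3

Partial digits right→left: 7 1 8 3 1 6 1 9 6 8 1 1 0 8
Double every second digit counting from the check-digit position (so the 1st, 3rd, 5th, ... of the partial from the right).
  doubled (with −9 where >9): 5 7 2 2 3 2 0 → sum 21
  kept as-is: 1 3 6 9 8 1 8 → sum 36
Total = 21 + 36 = 57.
Check digit = (10 − (57 mod 10)) mod 10 = 3.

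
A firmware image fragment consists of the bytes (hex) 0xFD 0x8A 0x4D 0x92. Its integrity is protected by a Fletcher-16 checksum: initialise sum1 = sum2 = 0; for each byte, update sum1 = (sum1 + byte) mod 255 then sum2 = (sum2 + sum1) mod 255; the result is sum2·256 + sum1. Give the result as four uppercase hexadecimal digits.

Running sums (mod 255):
  after byte 0 (0xFD): sum1=253, sum2=253
  after byte 1 (0x8A): sum1=136, sum2=134
  after byte 2 (0x4D): sum1=213, sum2=92
  after byte 3 (0x92): sum1=104, sum2=196
Checksum = sum2·256 + sum1 = 196·256 + 104 = 50280 = 0xC468.

C468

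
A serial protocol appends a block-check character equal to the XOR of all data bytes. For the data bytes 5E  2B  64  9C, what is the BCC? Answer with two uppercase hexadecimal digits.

8D

XOR the bytes together:
  start with 0x5E
  0x5E ⊕ 0x2B = 0x75
  0x75 ⊕ 0x64 = 0x11
  0x11 ⊕ 0x9C = 0x8D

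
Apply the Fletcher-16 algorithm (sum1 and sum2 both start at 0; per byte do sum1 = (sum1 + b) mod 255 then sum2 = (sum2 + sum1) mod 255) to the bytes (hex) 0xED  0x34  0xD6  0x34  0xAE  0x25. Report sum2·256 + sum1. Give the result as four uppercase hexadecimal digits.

Running sums (mod 255):
  after byte 0 (0xED): sum1=237, sum2=237
  after byte 1 (0x34): sum1=34, sum2=16
  after byte 2 (0xD6): sum1=248, sum2=9
  after byte 3 (0x34): sum1=45, sum2=54
  after byte 4 (0xAE): sum1=219, sum2=18
  after byte 5 (0x25): sum1=1, sum2=19
Checksum = sum2·256 + sum1 = 19·256 + 1 = 4865 = 0x1301.

1301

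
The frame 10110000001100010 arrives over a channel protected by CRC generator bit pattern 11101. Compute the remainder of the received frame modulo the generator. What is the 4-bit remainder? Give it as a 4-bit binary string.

Modulo-2 division of 10110000001100010 by 11101:
  pos 0: 10110 XOR 11101 = 01011
  pos 1: 10110 XOR 11101 = 01011
  pos 2: 10110 XOR 11101 = 01011
  pos 3: 10110 XOR 11101 = 01011
  pos 4: 10110 XOR 11101 = 01011
  pos 5: 10110 XOR 11101 = 01011
  pos 6: 10111 XOR 11101 = 01010
  pos 7: 10101 XOR 11101 = 01000
  pos 8: 10000 XOR 11101 = 01101
  pos 9: 11010 XOR 11101 = 00111
  pos 11: 11101 XOR 11101 = 00000
Remainder = 0000 (zero — the frame passes the CRC check).

0000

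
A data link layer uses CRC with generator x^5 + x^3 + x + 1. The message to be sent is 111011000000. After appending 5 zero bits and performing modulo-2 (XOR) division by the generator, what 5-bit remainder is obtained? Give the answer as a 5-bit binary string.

00001

Append 5 zeros: 11101100000000000. Divide by 101011 (XOR where the leading bit is 1):
  pos 0: 111011 XOR 101011 = 010000
  pos 1: 100000 XOR 101011 = 001011
  pos 3: 101100 XOR 101011 = 000111
  pos 6: 111000 XOR 101011 = 010011
  pos 7: 100110 XOR 101011 = 001101
  pos 9: 110100 XOR 101011 = 011111
  pos 10: 111110 XOR 101011 = 010101
  pos 11: 101010 XOR 101011 = 000001
Remainder (last 5 bits) = 00001. This is the CRC / FCS.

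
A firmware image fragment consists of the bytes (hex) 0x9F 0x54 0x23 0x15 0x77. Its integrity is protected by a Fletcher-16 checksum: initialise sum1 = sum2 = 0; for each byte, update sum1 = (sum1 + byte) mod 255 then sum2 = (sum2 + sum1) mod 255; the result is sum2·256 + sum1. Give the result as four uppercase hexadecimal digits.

7AA3

Running sums (mod 255):
  after byte 0 (0x9F): sum1=159, sum2=159
  after byte 1 (0x54): sum1=243, sum2=147
  after byte 2 (0x23): sum1=23, sum2=170
  after byte 3 (0x15): sum1=44, sum2=214
  after byte 4 (0x77): sum1=163, sum2=122
Checksum = sum2·256 + sum1 = 122·256 + 163 = 31395 = 0x7AA3.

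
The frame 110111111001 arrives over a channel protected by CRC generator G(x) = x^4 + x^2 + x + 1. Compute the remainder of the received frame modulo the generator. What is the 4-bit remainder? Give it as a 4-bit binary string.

0111

Modulo-2 division of 110111111001 by 10111:
  pos 0: 11011 XOR 10111 = 01100
  pos 1: 11001 XOR 10111 = 01110
  pos 2: 11101 XOR 10111 = 01010
  pos 3: 10101 XOR 10111 = 00010
  pos 6: 10100 XOR 10111 = 00011
Remainder = 0111 (nonzero — an error is detected).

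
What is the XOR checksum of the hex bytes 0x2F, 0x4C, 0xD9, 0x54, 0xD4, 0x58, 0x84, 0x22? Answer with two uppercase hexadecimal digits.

C4

XOR the bytes together:
  start with 0x2F
  0x2F ⊕ 0x4C = 0x63
  0x63 ⊕ 0xD9 = 0xBA
  0xBA ⊕ 0x54 = 0xEE
  0xEE ⊕ 0xD4 = 0x3A
  0x3A ⊕ 0x58 = 0x62
  0x62 ⊕ 0x84 = 0xE6
  0xE6 ⊕ 0x22 = 0xC4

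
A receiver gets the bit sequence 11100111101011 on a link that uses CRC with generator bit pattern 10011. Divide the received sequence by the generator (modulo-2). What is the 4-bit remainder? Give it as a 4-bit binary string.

Modulo-2 division of 11100111101011 by 10011:
  pos 0: 11100 XOR 10011 = 01111
  pos 1: 11111 XOR 10011 = 01100
  pos 2: 11001 XOR 10011 = 01010
  pos 3: 10101 XOR 10011 = 00110
  pos 5: 11010 XOR 10011 = 01001
  pos 6: 10011 XOR 10011 = 00000
Remainder = 0011 (nonzero — an error is detected).

0011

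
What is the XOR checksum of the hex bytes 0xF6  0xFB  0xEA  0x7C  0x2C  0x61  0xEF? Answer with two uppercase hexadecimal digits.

39

XOR the bytes together:
  start with 0xF6
  0xF6 ⊕ 0xFB = 0x0D
  0x0D ⊕ 0xEA = 0xE7
  0xE7 ⊕ 0x7C = 0x9B
  0x9B ⊕ 0x2C = 0xB7
  0xB7 ⊕ 0x61 = 0xD6
  0xD6 ⊕ 0xEF = 0x39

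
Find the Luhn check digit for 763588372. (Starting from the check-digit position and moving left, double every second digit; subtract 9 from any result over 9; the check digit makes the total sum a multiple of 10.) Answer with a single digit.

6

Partial digits right→left: 2 7 3 8 8 5 3 6 7
Double every second digit counting from the check-digit position (so the 1st, 3rd, 5th, ... of the partial from the right).
  doubled (with −9 where >9): 4 6 7 6 5 → sum 28
  kept as-is: 7 8 5 6 → sum 26
Total = 28 + 26 = 54.
Check digit = (10 − (54 mod 10)) mod 10 = 6.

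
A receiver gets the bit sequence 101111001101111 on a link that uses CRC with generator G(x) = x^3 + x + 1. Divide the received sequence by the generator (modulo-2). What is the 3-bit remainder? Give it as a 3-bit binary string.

001

Modulo-2 division of 101111001101111 by 1011:
  pos 0: 1011 XOR 1011 = 0000
  pos 4: 1100 XOR 1011 = 0111
  pos 5: 1111 XOR 1011 = 0100
  pos 6: 1001 XOR 1011 = 0010
  pos 8: 1001 XOR 1011 = 0010
  pos 10: 1011 XOR 1011 = 0000
Remainder = 001 (nonzero — an error is detected).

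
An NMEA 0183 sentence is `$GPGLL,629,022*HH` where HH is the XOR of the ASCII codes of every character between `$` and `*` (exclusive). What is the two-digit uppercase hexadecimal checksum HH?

5D

XOR the ASCII codes of the payload characters:
  'G' = 0x47 → acc = 0x47
  'P' = 0x50 → acc = 0x17
  'G' = 0x47 → acc = 0x50
  'L' = 0x4C → acc = 0x1C
  'L' = 0x4C → acc = 0x50
  ',' = 0x2C → acc = 0x7C
  '6' = 0x36 → acc = 0x4A
  '2' = 0x32 → acc = 0x78
  '9' = 0x39 → acc = 0x41
  ',' = 0x2C → acc = 0x6D
  '0' = 0x30 → acc = 0x5D
  '2' = 0x32 → acc = 0x6F
  '2' = 0x32 → acc = 0x5D
Checksum = 0x5D.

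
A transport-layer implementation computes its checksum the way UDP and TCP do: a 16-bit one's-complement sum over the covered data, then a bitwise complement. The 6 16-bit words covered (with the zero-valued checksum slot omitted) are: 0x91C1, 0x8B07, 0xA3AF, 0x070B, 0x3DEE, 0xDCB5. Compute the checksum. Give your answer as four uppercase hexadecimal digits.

1DD8

One's-complement addition (fold any carry out of bit 15 back into bit 0):
  0x91C1 + 0x8B07 = 0x11CC8 → wrap carry → 0x1CC9
  0x1CC9 + 0xA3AF = 0x0C078
  0xC078 + 0x070B = 0x0C783
  0xC783 + 0x3DEE = 0x10571 → wrap carry → 0x0572
  0x0572 + 0xDCB5 = 0x0E227
One's-complement sum = 0xE227.
Checksum = ~0xE227 & 0xFFFF = 0x1DD8.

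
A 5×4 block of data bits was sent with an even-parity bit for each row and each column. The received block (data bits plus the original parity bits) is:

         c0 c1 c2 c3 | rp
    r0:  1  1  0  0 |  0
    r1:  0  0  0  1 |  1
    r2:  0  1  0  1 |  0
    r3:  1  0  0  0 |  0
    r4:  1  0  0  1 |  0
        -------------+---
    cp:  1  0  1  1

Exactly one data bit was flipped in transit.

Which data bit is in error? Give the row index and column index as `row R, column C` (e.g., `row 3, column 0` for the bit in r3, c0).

Recompute each row's even parity and compare to rp:
  r0: data parity 0, sent rp 0 → ok
  r1: data parity 1, sent rp 1 → ok
  r2: data parity 0, sent rp 0 → ok
  r3: data parity 1, sent rp 0 → mismatch
  r4: data parity 0, sent rp 0 → ok
Recompute each column's even parity and compare to cp:
  c0: data parity 1, sent cp 1 → ok
  c1: data parity 0, sent cp 0 → ok
  c2: data parity 0, sent cp 1 → mismatch
  c3: data parity 1, sent cp 1 → ok
Exactly one row (r3) and one column (c2) fail → the flipped bit is at their intersection.

row 3, column 2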